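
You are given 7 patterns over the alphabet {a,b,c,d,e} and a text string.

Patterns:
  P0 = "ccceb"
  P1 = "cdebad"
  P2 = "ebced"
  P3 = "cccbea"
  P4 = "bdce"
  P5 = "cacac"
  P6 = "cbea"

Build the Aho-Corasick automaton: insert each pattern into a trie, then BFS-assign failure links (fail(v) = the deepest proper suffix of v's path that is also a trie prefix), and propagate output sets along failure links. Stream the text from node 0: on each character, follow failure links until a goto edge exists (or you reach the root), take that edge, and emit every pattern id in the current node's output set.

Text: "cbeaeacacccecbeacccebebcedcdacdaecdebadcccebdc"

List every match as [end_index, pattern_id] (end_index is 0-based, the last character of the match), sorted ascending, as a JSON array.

Build:
Trie (insert patterns):
  0='ε' goto b→19 c→1 e→11
  1='c' goto a→23 b→27 c→2 d→6
  2='cc' goto c→3
  3='ccc' goto b→16 e→4
  4='ccce' goto b→5
  5='ccceb' goto ·  ←P0
  6='cd' goto e→7
  7='cde' goto b→8
  8='cdeb' goto a→9
  9='cdeba' goto d→10
  10='cdebad' goto ·  ←P1
  11='e' goto b→12
  12='eb' goto c→13
  13='ebc' goto e→14
  14='ebce' goto d→15
  15='ebced' goto ·  ←P2
  16='cccb' goto e→17
  17='cccbe' goto a→18
  18='cccbea' goto ·  ←P3
  19='b' goto d→20
  20='bd' goto c→21
  21='bdc' goto e→22
  22='bdce' goto ·  ←P4
  23='ca' goto c→24
  24='cac' goto a→25
  25='caca' goto c→26
  26='cacac' goto ·  ←P5
  27='cb' goto e→28
  28='cbe' goto a→29
  29='cbea' goto ·  ←P6

BFS fail/out derivation:
  fail(1) 'c': from fail(0)=0 chase 'c': 0 ⇒ 0;  out=∅∪out(0)=∅
  fail(11) 'e': from fail(0)=0 chase 'e': 0 ⇒ 0;  out=∅∪out(0)=∅
  fail(19) 'b': from fail(0)=0 chase 'b': 0 ⇒ 0;  out=∅∪out(0)=∅
  fail(2) 'cc': from fail(1)=0 chase 'c': 0 ⇒ 1;  out=∅∪out(1)=∅
  fail(6) 'cd': from fail(1)=0 chase 'd': 0 ⇒ 0;  out=∅∪out(0)=∅
  fail(12) 'eb': from fail(11)=0 chase 'b': 0 ⇒ 19;  out=∅∪out(19)=∅
  fail(20) 'bd': from fail(19)=0 chase 'd': 0 ⇒ 0;  out=∅∪out(0)=∅
  fail(23) 'ca': from fail(1)=0 chase 'a': 0 ⇒ 0;  out=∅∪out(0)=∅
  fail(27) 'cb': from fail(1)=0 chase 'b': 0 ⇒ 19;  out=∅∪out(19)=∅
  fail(3) 'ccc': from fail(2)=1 chase 'c': 1 ⇒ 2;  out=∅∪out(2)=∅
  fail(7) 'cde': from fail(6)=0 chase 'e': 0 ⇒ 11;  out=∅∪out(11)=∅
  fail(13) 'ebc': from fail(12)=19 chase 'c': 19→0 ⇒ 1;  out=∅∪out(1)=∅
  fail(21) 'bdc': from fail(20)=0 chase 'c': 0 ⇒ 1;  out=∅∪out(1)=∅
  fail(24) 'cac': from fail(23)=0 chase 'c': 0 ⇒ 1;  out=∅∪out(1)=∅
  fail(28) 'cbe': from fail(27)=19 chase 'e': 19→0 ⇒ 11;  out=∅∪out(11)=∅
  fail(4) 'ccce': from fail(3)=2 chase 'e': 2→1→0 ⇒ 11;  out=∅∪out(11)=∅
  fail(8) 'cdeb': from fail(7)=11 chase 'b': 11 ⇒ 12;  out=∅∪out(12)=∅
  fail(14) 'ebce': from fail(13)=1 chase 'e': 1→0 ⇒ 11;  out=∅∪out(11)=∅
  fail(16) 'cccb': from fail(3)=2 chase 'b': 2→1 ⇒ 27;  out=∅∪out(27)=∅
  fail(22) 'bdce': from fail(21)=1 chase 'e': 1→0 ⇒ 11;  out={4}∪out(11)={4}
  fail(25) 'caca': from fail(24)=1 chase 'a': 1 ⇒ 23;  out=∅∪out(23)=∅
  fail(29) 'cbea': from fail(28)=11 chase 'a': 11→0 ⇒ 0;  out={6}∪out(0)={6}
  fail(5) 'ccceb': from fail(4)=11 chase 'b': 11 ⇒ 12;  out={0}∪out(12)={0}
  fail(9) 'cdeba': from fail(8)=12 chase 'a': 12→19→0 ⇒ 0;  out=∅∪out(0)=∅
  fail(15) 'ebced': from fail(14)=11 chase 'd': 11→0 ⇒ 0;  out={2}∪out(0)={2}
  fail(17) 'cccbe': from fail(16)=27 chase 'e': 27 ⇒ 28;  out=∅∪out(28)=∅
  fail(26) 'cacac': from fail(25)=23 chase 'c': 23 ⇒ 24;  out={5}∪out(24)={5}
  fail(10) 'cdebad': from fail(9)=0 chase 'd': 0 ⇒ 0;  out={1}∪out(0)={1}
  fail(18) 'cccbea': from fail(17)=28 chase 'a': 28 ⇒ 29;  out={3}∪out(29)={3,6}

Run:
pos 0 'c': at 1
pos 1 'b': at 27
pos 2 'e': at 28
pos 3 'a': at 29  → match P6@[0:3]
pos 4 'e': at 11 ·f
pos 5 'a': at 0 ·f
pos 6 'c': at 1
pos 7 'a': at 23
pos 8 'c': at 24
pos 9 'c': at 2 ·f
pos 10 'c': at 3
pos 11 'e': at 4
pos 12 'c': at 1 ·f
pos 13 'b': at 27
pos 14 'e': at 28
pos 15 'a': at 29  → match P6@[12:15]
pos 16 'c': at 1 ·f
pos 17 'c': at 2
pos 18 'c': at 3
pos 19 'e': at 4
pos 20 'b': at 5  → match P0@[16:20]
pos 21 'e': at 11 ·f
pos 22 'b': at 12
pos 23 'c': at 13
pos 24 'e': at 14
pos 25 'd': at 15  → match P2@[21:25]
pos 26 'c': at 1 ·f
pos 27 'd': at 6
pos 28 'a': at 0 ·f
pos 29 'c': at 1
pos 30 'd': at 6
pos 31 'a': at 0 ·f
pos 32 'e': at 11
pos 33 'c': at 1 ·f
pos 34 'd': at 6
pos 35 'e': at 7
pos 36 'b': at 8
pos 37 'a': at 9
pos 38 'd': at 10  → match P1@[33:38]
pos 39 'c': at 1 ·f
pos 40 'c': at 2
pos 41 'c': at 3
pos 42 'e': at 4
pos 43 'b': at 5  → match P0@[39:43]
pos 44 'd': at 20 ·f
pos 45 'c': at 21

All matches (sorted): [[3,6],[15,6],[20,0],[25,2],[38,1],[43,0]]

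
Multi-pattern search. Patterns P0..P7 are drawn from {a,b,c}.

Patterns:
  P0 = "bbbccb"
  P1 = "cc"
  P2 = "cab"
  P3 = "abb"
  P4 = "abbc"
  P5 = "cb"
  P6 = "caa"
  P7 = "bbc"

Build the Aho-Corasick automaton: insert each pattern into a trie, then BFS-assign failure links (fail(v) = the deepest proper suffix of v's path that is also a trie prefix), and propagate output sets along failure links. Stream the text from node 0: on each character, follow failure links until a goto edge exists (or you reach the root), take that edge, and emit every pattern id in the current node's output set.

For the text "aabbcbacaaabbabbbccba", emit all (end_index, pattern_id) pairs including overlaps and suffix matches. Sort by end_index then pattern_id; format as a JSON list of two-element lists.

Build automaton:
Trie nodes:
  0='ε' goto a→11 b→1 c→7
  1='b' goto b→2
  2='bb' goto b→3 c→17
  3='bbb' goto c→4
  4='bbbc' goto c→5
  5='bbbcc' goto b→6
  6='bbbccb' goto ·  [P0 ends]
  7='c' goto a→9 b→15 c→8
  8='cc' goto ·  [P1 ends]
  9='ca' goto a→16 b→10
  10='cab' goto ·  [P2 ends]
  11='a' goto b→12
  12='ab' goto b→13
  13='abb' goto c→14  [P3 ends]
  14='abbc' goto ·  [P4 ends]
  15='cb' goto ·  [P5 ends]
  16='caa' goto ·  [P6 ends]
  17='bbc' goto ·  [P7 ends]

Failure links (BFS by depth):
  fail(1) 'b': from fail(0)=0 chase 'b': 0 ⇒ 0;  out=∅∪out(0)=∅
  fail(7) 'c': from fail(0)=0 chase 'c': 0 ⇒ 0;  out=∅∪out(0)=∅
  fail(11) 'a': from fail(0)=0 chase 'a': 0 ⇒ 0;  out=∅∪out(0)=∅
  fail(2) 'bb': from fail(1)=0 chase 'b': 0 ⇒ 1;  out=∅∪out(1)=∅
  fail(8) 'cc': from fail(7)=0 chase 'c': 0 ⇒ 7;  out={1}∪out(7)={1}
  fail(9) 'ca': from fail(7)=0 chase 'a': 0 ⇒ 11;  out=∅∪out(11)=∅
  fail(12) 'ab': from fail(11)=0 chase 'b': 0 ⇒ 1;  out=∅∪out(1)=∅
  fail(15) 'cb': from fail(7)=0 chase 'b': 0 ⇒ 1;  out={5}∪out(1)={5}
  fail(3) 'bbb': from fail(2)=1 chase 'b': 1 ⇒ 2;  out=∅∪out(2)=∅
  fail(10) 'cab': from fail(9)=11 chase 'b': 11 ⇒ 12;  out={2}∪out(12)={2}
  fail(13) 'abb': from fail(12)=1 chase 'b': 1 ⇒ 2;  out={3}∪out(2)={3}
  fail(16) 'caa': from fail(9)=11 chase 'a': 11→0 ⇒ 11;  out={6}∪out(11)={6}
  fail(17) 'bbc': from fail(2)=1 chase 'c': 1→0 ⇒ 7;  out={7}∪out(7)={7}
  fail(4) 'bbbc': from fail(3)=2 chase 'c': 2 ⇒ 17;  out=∅∪out(17)={7}
  fail(14) 'abbc': from fail(13)=2 chase 'c': 2 ⇒ 17;  out={4}∪out(17)={4,7}
  fail(5) 'bbbcc': from fail(4)=17 chase 'c': 17→7 ⇒ 8;  out=∅∪out(8)={1}
  fail(6) 'bbbccb': from fail(5)=8 chase 'b': 8→7 ⇒ 15;  out={0}∪out(15)={0,5}

Scan:
i=0 'a': node 0→11
i=1 'a': node 11→11 (fail-walked)
i=2 'b': node 11→12
i=3 'b': node 12→13  ** P3@[1:3]
i=4 'c': node 13→14  ** P4@[1:4],P7@[2:4]
i=5 'b': node 14→15 (fail-walked)  ** P5@[4:5]
i=6 'a': node 15→11 (fail-walked)
i=7 'c': node 11→7 (fail-walked)
i=8 'a': node 7→9
i=9 'a': node 9→16  ** P6@[7:9]
i=10 'a': node 16→11 (fail-walked)
i=11 'b': node 11→12
i=12 'b': node 12→13  ** P3@[10:12]
i=13 'a': node 13→11 (fail-walked)
i=14 'b': node 11→12
i=15 'b': node 12→13  ** P3@[13:15]
i=16 'b': node 13→3 (fail-walked)
i=17 'c': node 3→4  ** P7@[15:17]
i=18 'c': node 4→5  ** P1@[17:18]
i=19 'b': node 5→6  ** P0@[14:19],P5@[18:19]
i=20 'a': node 6→11 (fail-walked)

Result: [[3,3],[4,4],[4,7],[5,5],[9,6],[12,3],[15,3],[17,7],[18,1],[19,0],[19,5]]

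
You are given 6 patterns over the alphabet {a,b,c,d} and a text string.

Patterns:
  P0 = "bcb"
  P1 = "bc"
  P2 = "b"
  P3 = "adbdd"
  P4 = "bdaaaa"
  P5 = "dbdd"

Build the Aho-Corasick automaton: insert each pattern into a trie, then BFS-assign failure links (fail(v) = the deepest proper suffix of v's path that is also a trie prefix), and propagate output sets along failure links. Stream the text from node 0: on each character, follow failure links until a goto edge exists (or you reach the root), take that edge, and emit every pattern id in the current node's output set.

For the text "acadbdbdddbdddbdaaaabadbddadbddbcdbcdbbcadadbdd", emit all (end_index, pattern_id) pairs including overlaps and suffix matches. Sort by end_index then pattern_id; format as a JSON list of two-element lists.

Build:
Trie (insert patterns):
  n0 'ε': a→4 b→1 d→14
  n1 'b': c→2 d→9  [P2 ends]
  n2 'bc': b→3  [P1 ends]
  n3 'bcb': ·  [P0 ends]
  n4 'a': d→5
  n5 'ad': b→6
  n6 'adb': d→7
  n7 'adbd': d→8
  n8 'adbdd': ·  [P3 ends]
  n9 'bd': a→10
  n10 'bda': a→11
  n11 'bdaa': a→12
  n12 'bdaaa': a→13
  n13 'bdaaaa': ·  [P4 ends]
  n14 'd': b→15
  n15 'db': d→16
  n16 'dbd': d→17
  n17 'dbdd': ·  [P5 ends]

Failure links (BFS by depth):
  n1('b'): parent n0 fail=0; on 'b' 0 → fail=0;  out {2}∪∅={2}
  n4('a'): parent n0 fail=0; on 'a' 0 → fail=0;  out ∅∪∅=∅
  n14('d'): parent n0 fail=0; on 'd' 0 → fail=0;  out ∅∪∅=∅
  n2('bc'): parent n1 fail=0; on 'c' 0 → fail=0;  out {1}∪∅={1}
  n5('ad'): parent n4 fail=0; on 'd' 0 → fail=14;  out ∅∪∅=∅
  n9('bd'): parent n1 fail=0; on 'd' 0 → fail=14;  out ∅∪∅=∅
  n15('db'): parent n14 fail=0; on 'b' 0 → fail=1;  out ∅∪{2}={2}
  n3('bcb'): parent n2 fail=0; on 'b' 0 → fail=1;  out {0}∪{2}={0,2}
  n6('adb'): parent n5 fail=14; on 'b' 14 → fail=15;  out ∅∪{2}={2}
  n10('bda'): parent n9 fail=14; on 'a' 14→0 → fail=4;  out ∅∪∅=∅
  n16('dbd'): parent n15 fail=1; on 'd' 1 → fail=9;  out ∅∪∅=∅
  n7('adbd'): parent n6 fail=15; on 'd' 15 → fail=16;  out ∅∪∅=∅
  n11('bdaa'): parent n10 fail=4; on 'a' 4→0 → fail=4;  out ∅∪∅=∅
  n17('dbdd'): parent n16 fail=9; on 'd' 9→14→0 → fail=14;  out {5}∪∅={5}
  n8('adbdd'): parent n7 fail=16; on 'd' 16 → fail=17;  out {3}∪{5}={3,5}
  n12('bdaaa'): parent n11 fail=4; on 'a' 4→0 → fail=4;  out ∅∪∅=∅
  n13('bdaaaa'): parent n12 fail=4; on 'a' 4→0 → fail=4;  out {4}∪∅={4}

Scan:
pos 0 'a': at 4
pos 1 'c': at 0 (via fail)
pos 2 'a': at 4
pos 3 'd': at 5
pos 4 'b': at 6  ** P2@[4:4]
pos 5 'd': at 7
pos 6 'b': at 15 (via fail)  ** P2@[6:6]
pos 7 'd': at 16
pos 8 'd': at 17  ** P5@[5:8]
pos 9 'd': at 14 (via fail)
pos 10 'b': at 15  ** P2@[10:10]
pos 11 'd': at 16
pos 12 'd': at 17  ** P5@[9:12]
pos 13 'd': at 14 (via fail)
pos 14 'b': at 15  ** P2@[14:14]
pos 15 'd': at 16
pos 16 'a': at 10 (via fail)
pos 17 'a': at 11
pos 18 'a': at 12
pos 19 'a': at 13  ** P4@[14:19]
pos 20 'b': at 1 (via fail)  ** P2@[20:20]
pos 21 'a': at 4 (via fail)
pos 22 'd': at 5
pos 23 'b': at 6  ** P2@[23:23]
pos 24 'd': at 7
pos 25 'd': at 8  ** P3@[21:25],P5@[22:25]
pos 26 'a': at 4 (via fail)
pos 27 'd': at 5
pos 28 'b': at 6  ** P2@[28:28]
pos 29 'd': at 7
pos 30 'd': at 8  ** P3@[26:30],P5@[27:30]
pos 31 'b': at 15 (via fail)  ** P2@[31:31]
pos 32 'c': at 2 (via fail)  ** P1@[31:32]
pos 33 'd': at 14 (via fail)
pos 34 'b': at 15  ** P2@[34:34]
pos 35 'c': at 2 (via fail)  ** P1@[34:35]
pos 36 'd': at 14 (via fail)
pos 37 'b': at 15  ** P2@[37:37]
pos 38 'b': at 1 (via fail)  ** P2@[38:38]
pos 39 'c': at 2  ** P1@[38:39]
pos 40 'a': at 4 (via fail)
pos 41 'd': at 5
pos 42 'a': at 4 (via fail)
pos 43 'd': at 5
pos 44 'b': at 6  ** P2@[44:44]
pos 45 'd': at 7
pos 46 'd': at 8  ** P3@[42:46],P5@[43:46]

All matches (sorted): [[4,2],[6,2],[8,5],[10,2],[12,5],[14,2],[19,4],[20,2],[23,2],[25,3],[25,5],[28,2],[30,3],[30,5],[31,2],[32,1],[34,2],[35,1],[37,2],[38,2],[39,1],[44,2],[46,3],[46,5]]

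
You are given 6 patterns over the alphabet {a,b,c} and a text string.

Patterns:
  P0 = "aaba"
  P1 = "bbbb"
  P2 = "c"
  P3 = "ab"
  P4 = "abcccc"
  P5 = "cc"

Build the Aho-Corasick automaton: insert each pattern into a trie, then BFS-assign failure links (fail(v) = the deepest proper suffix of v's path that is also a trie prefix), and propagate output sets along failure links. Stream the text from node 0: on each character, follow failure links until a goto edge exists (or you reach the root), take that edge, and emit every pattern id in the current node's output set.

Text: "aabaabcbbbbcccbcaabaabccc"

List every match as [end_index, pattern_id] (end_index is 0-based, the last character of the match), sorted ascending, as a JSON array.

Build automaton:
Trie nodes:
  n0 'ε': a→1 b→5 c→9
  n1 'a': a→2 b→10
  n2 'aa': b→3
  n3 'aab': a→4
  n4 'aaba': ·  [P0 ends]
  n5 'b': b→6
  n6 'bb': b→7
  n7 'bbb': b→8
  n8 'bbbb': ·  [P1 ends]
  n9 'c': c→15  [P2 ends]
  n10 'ab': c→11  [P3 ends]
  n11 'abc': c→12
  n12 'abcc': c→13
  n13 'abccc': c→14
  n14 'abcccc': ·  [P4 ends]
  n15 'cc': ·  [P5 ends]

Failure links (BFS by depth):
  n1('a'): parent n0 fail=0; on 'a' 0 → fail=0;  out ∅∪∅=∅
  n5('b'): parent n0 fail=0; on 'b' 0 → fail=0;  out ∅∪∅=∅
  n9('c'): parent n0 fail=0; on 'c' 0 → fail=0;  out {2}∪∅={2}
  n2('aa'): parent n1 fail=0; on 'a' 0 → fail=1;  out ∅∪∅=∅
  n6('bb'): parent n5 fail=0; on 'b' 0 → fail=5;  out ∅∪∅=∅
  n10('ab'): parent n1 fail=0; on 'b' 0 → fail=5;  out {3}∪∅={3}
  n15('cc'): parent n9 fail=0; on 'c' 0 → fail=9;  out {5}∪{2}={2,5}
  n3('aab'): parent n2 fail=1; on 'b' 1 → fail=10;  out ∅∪{3}={3}
  n7('bbb'): parent n6 fail=5; on 'b' 5 → fail=6;  out ∅∪∅=∅
  n11('abc'): parent n10 fail=5; on 'c' 5→0 → fail=9;  out ∅∪{2}={2}
  n4('aaba'): parent n3 fail=10; on 'a' 10→5→0 → fail=1;  out {0}∪∅={0}
  n8('bbbb'): parent n7 fail=6; on 'b' 6 → fail=7;  out {1}∪∅={1}
  n12('abcc'): parent n11 fail=9; on 'c' 9 → fail=15;  out ∅∪{2,5}={2,5}
  n13('abccc'): parent n12 fail=15; on 'c' 15→9 → fail=15;  out ∅∪{2,5}={2,5}
  n14('abcccc'): parent n13 fail=15; on 'c' 15→9 → fail=15;  out {4}∪{2,5}={2,4,5}

Text stream:
i=0 'a': node 0→1
i=1 'a': node 1→2
i=2 'b': node 2→3  → match P3@[1:2]
i=3 'a': node 3→4  → match P0@[0:3]
i=4 'a': node 4→2 (via fail)
i=5 'b': node 2→3  → match P3@[4:5]
i=6 'c': node 3→11 (via fail)  → match P2@[6:6]
i=7 'b': node 11→5 (via fail)
i=8 'b': node 5→6
i=9 'b': node 6→7
i=10 'b': node 7→8  → match P1@[7:10]
i=11 'c': node 8→9 (via fail)  → match P2@[11:11]
i=12 'c': node 9→15  → match P2@[12:12],P5@[11:12]
i=13 'c': node 15→15 (via fail)  → match P2@[13:13],P5@[12:13]
i=14 'b': node 15→5 (via fail)
i=15 'c': node 5→9 (via fail)  → match P2@[15:15]
i=16 'a': node 9→1 (via fail)
i=17 'a': node 1→2
i=18 'b': node 2→3  → match P3@[17:18]
i=19 'a': node 3→4  → match P0@[16:19]
i=20 'a': node 4→2 (via fail)
i=21 'b': node 2→3  → match P3@[20:21]
i=22 'c': node 3→11 (via fail)  → match P2@[22:22]
i=23 'c': node 11→12  → match P2@[23:23],P5@[22:23]
i=24 'c': node 12→13  → match P2@[24:24],P5@[23:24]

Matches: [[2,3],[3,0],[5,3],[6,2],[10,1],[11,2],[12,2],[12,5],[13,2],[13,5],[15,2],[18,3],[19,0],[21,3],[22,2],[23,2],[23,5],[24,2],[24,5]]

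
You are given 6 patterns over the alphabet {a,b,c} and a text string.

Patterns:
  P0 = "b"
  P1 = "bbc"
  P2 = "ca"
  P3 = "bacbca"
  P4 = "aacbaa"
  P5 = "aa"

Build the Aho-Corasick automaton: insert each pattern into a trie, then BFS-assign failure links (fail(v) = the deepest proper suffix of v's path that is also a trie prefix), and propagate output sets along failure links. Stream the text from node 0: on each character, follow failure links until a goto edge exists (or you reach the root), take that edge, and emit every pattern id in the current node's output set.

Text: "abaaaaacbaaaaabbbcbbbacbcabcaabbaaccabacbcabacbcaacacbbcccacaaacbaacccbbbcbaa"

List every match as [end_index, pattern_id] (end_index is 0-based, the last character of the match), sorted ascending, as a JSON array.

Build automaton:
Trie nodes:
  n0 'ε': a→11 b→1 c→4
  n1 'b': a→6 b→2  [P0 ends]
  n2 'bb': c→3
  n3 'bbc': ·  [P1 ends]
  n4 'c': a→5
  n5 'ca': ·  [P2 ends]
  n6 'ba': c→7
  n7 'bac': b→8
  n8 'bacb': c→9
  n9 'bacbc': a→10
  n10 'bacbca': ·  [P3 ends]
  n11 'a': a→12
  n12 'aa': c→13  [P5 ends]
  n13 'aac': b→14
  n14 'aacb': a→15
  n15 'aacba': a→16
  n16 'aacbaa': ·  [P4 ends]

Failure links (BFS by depth):
  n1('b'): parent n0 fail=0; on 'b' 0 → fail=0;  out {0}∪∅={0}
  n4('c'): parent n0 fail=0; on 'c' 0 → fail=0;  out ∅∪∅=∅
  n11('a'): parent n0 fail=0; on 'a' 0 → fail=0;  out ∅∪∅=∅
  n2('bb'): parent n1 fail=0; on 'b' 0 → fail=1;  out ∅∪{0}={0}
  n5('ca'): parent n4 fail=0; on 'a' 0 → fail=11;  out {2}∪∅={2}
  n6('ba'): parent n1 fail=0; on 'a' 0 → fail=11;  out ∅∪∅=∅
  n12('aa'): parent n11 fail=0; on 'a' 0 → fail=11;  out {5}∪∅={5}
  n3('bbc'): parent n2 fail=1; on 'c' 1→0 → fail=4;  out {1}∪∅={1}
  n7('bac'): parent n6 fail=11; on 'c' 11→0 → fail=4;  out ∅∪∅=∅
  n13('aac'): parent n12 fail=11; on 'c' 11→0 → fail=4;  out ∅∪∅=∅
  n8('bacb'): parent n7 fail=4; on 'b' 4→0 → fail=1;  out ∅∪{0}={0}
  n14('aacb'): parent n13 fail=4; on 'b' 4→0 → fail=1;  out ∅∪{0}={0}
  n9('bacbc'): parent n8 fail=1; on 'c' 1→0 → fail=4;  out ∅∪∅=∅
  n15('aacba'): parent n14 fail=1; on 'a' 1 → fail=6;  out ∅∪∅=∅
  n10('bacbca'): parent n9 fail=4; on 'a' 4 → fail=5;  out {3}∪{2}={2,3}
  n16('aacbaa'): parent n15 fail=6; on 'a' 6→11 → fail=12;  out {4}∪{5}={4,5}

Text stream:
i=0 'a': node 0→11
i=1 'b': node 11→1 (via fail)  ** P0@[1:1]
i=2 'a': node 1→6
i=3 'a': node 6→12 (via fail)  ** P5@[2:3]
i=4 'a': node 12→12 (via fail)  ** P5@[3:4]
i=5 'a': node 12→12 (via fail)  ** P5@[4:5]
i=6 'a': node 12→12 (via fail)  ** P5@[5:6]
i=7 'c': node 12→13
i=8 'b': node 13→14  ** P0@[8:8]
i=9 'a': node 14→15
i=10 'a': node 15→16  ** P4@[5:10],P5@[9:10]
i=11 'a': node 16→12 (via fail)  ** P5@[10:11]
i=12 'a': node 12→12 (via fail)  ** P5@[11:12]
i=13 'a': node 12→12 (via fail)  ** P5@[12:13]
i=14 'b': node 12→1 (via fail)  ** P0@[14:14]
i=15 'b': node 1→2  ** P0@[15:15]
i=16 'b': node 2→2 (via fail)  ** P0@[16:16]
i=17 'c': node 2→3  ** P1@[15:17]
i=18 'b': node 3→1 (via fail)  ** P0@[18:18]
i=19 'b': node 1→2  ** P0@[19:19]
i=20 'b': node 2→2 (via fail)  ** P0@[20:20]
i=21 'a': node 2→6 (via fail)
i=22 'c': node 6→7
i=23 'b': node 7→8  ** P0@[23:23]
i=24 'c': node 8→9
i=25 'a': node 9→10  ** P2@[24:25],P3@[20:25]
i=26 'b': node 10→1 (via fail)  ** P0@[26:26]
i=27 'c': node 1→4 (via fail)
i=28 'a': node 4→5  ** P2@[27:28]
i=29 'a': node 5→12 (via fail)  ** P5@[28:29]
i=30 'b': node 12→1 (via fail)  ** P0@[30:30]
i=31 'b': node 1→2  ** P0@[31:31]
i=32 'a': node 2→6 (via fail)
i=33 'a': node 6→12 (via fail)  ** P5@[32:33]
i=34 'c': node 12→13
i=35 'c': node 13→4 (via fail)
i=36 'a': node 4→5  ** P2@[35:36]
i=37 'b': node 5→1 (via fail)  ** P0@[37:37]
i=38 'a': node 1→6
i=39 'c': node 6→7
i=40 'b': node 7→8  ** P0@[40:40]
i=41 'c': node 8→9
i=42 'a': node 9→10  ** P2@[41:42],P3@[37:42]
i=43 'b': node 10→1 (via fail)  ** P0@[43:43]
i=44 'a': node 1→6
i=45 'c': node 6→7
i=46 'b': node 7→8  ** P0@[46:46]
i=47 'c': node 8→9
i=48 'a': node 9→10  ** P2@[47:48],P3@[43:48]
i=49 'a': node 10→12 (via fail)  ** P5@[48:49]
i=50 'c': node 12→13
i=51 'a': node 13→5 (via fail)  ** P2@[50:51]
i=52 'c': node 5→4 (via fail)
i=53 'b': node 4→1 (via fail)  ** P0@[53:53]
i=54 'b': node 1→2  ** P0@[54:54]
i=55 'c': node 2→3  ** P1@[53:55]
i=56 'c': node 3→4 (via fail)
i=57 'c': node 4→4 (via fail)
i=58 'a': node 4→5  ** P2@[57:58]
i=59 'c': node 5→4 (via fail)
i=60 'a': node 4→5  ** P2@[59:60]
i=61 'a': node 5→12 (via fail)  ** P5@[60:61]
i=62 'a': node 12→12 (via fail)  ** P5@[61:62]
i=63 'c': node 12→13
i=64 'b': node 13→14  ** P0@[64:64]
i=65 'a': node 14→15
i=66 'a': node 15→16  ** P4@[61:66],P5@[65:66]
i=67 'c': node 16→13 (via fail)
i=68 'c': node 13→4 (via fail)
i=69 'c': node 4→4 (via fail)
i=70 'b': node 4→1 (via fail)  ** P0@[70:70]
i=71 'b': node 1→2  ** P0@[71:71]
i=72 'b': node 2→2 (via fail)  ** P0@[72:72]
i=73 'c': node 2→3  ** P1@[71:73]
i=74 'b': node 3→1 (via fail)  ** P0@[74:74]
i=75 'a': node 1→6
i=76 'a': node 6→12 (via fail)  ** P5@[75:76]

Matches: [[1,0],[3,5],[4,5],[5,5],[6,5],[8,0],[10,4],[10,5],[11,5],[12,5],[13,5],[14,0],[15,0],[16,0],[17,1],[18,0],[19,0],[20,0],[23,0],[25,2],[25,3],[26,0],[28,2],[29,5],[30,0],[31,0],[33,5],[36,2],[37,0],[40,0],[42,2],[42,3],[43,0],[46,0],[48,2],[48,3],[49,5],[51,2],[53,0],[54,0],[55,1],[58,2],[60,2],[61,5],[62,5],[64,0],[66,4],[66,5],[70,0],[71,0],[72,0],[73,1],[74,0],[76,5]]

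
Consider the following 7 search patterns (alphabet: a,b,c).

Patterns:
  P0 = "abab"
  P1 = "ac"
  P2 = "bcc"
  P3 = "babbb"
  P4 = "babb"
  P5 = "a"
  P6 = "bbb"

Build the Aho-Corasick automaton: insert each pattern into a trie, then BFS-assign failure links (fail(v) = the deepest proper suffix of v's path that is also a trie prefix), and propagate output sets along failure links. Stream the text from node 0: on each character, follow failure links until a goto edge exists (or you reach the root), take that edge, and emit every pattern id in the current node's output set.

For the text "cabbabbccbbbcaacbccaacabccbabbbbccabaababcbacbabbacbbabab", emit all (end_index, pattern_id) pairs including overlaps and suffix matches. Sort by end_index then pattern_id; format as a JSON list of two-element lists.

Build automaton:
Trie nodes:
  0='ε' goto a→1 b→6
  1='a' goto b→2 c→5  [P5 ends]
  2='ab' goto a→3
  3='aba' goto b→4
  4='abab' goto ·  [P0 ends]
  5='ac' goto ·  [P1 ends]
  6='b' goto a→9 b→13 c→7
  7='bc' goto c→8
  8='bcc' goto ·  [P2 ends]
  9='ba' goto b→10
  10='bab' goto b→11
  11='babb' goto b→12  [P4 ends]
  12='babbb' goto ·  [P3 ends]
  13='bb' goto b→14
  14='bbb' goto ·  [P6 ends]

Failure links (BFS by depth):
  fail(1) 'a': from fail(0)=0 chase 'a': 0 ⇒ 0;  out={5}∪out(0)={5}
  fail(6) 'b': from fail(0)=0 chase 'b': 0 ⇒ 0;  out=∅∪out(0)=∅
  fail(2) 'ab': from fail(1)=0 chase 'b': 0 ⇒ 6;  out=∅∪out(6)=∅
  fail(5) 'ac': from fail(1)=0 chase 'c': 0 ⇒ 0;  out={1}∪out(0)={1}
  fail(7) 'bc': from fail(6)=0 chase 'c': 0 ⇒ 0;  out=∅∪out(0)=∅
  fail(9) 'ba': from fail(6)=0 chase 'a': 0 ⇒ 1;  out=∅∪out(1)={5}
  fail(13) 'bb': from fail(6)=0 chase 'b': 0 ⇒ 6;  out=∅∪out(6)=∅
  fail(3) 'aba': from fail(2)=6 chase 'a': 6 ⇒ 9;  out=∅∪out(9)={5}
  fail(8) 'bcc': from fail(7)=0 chase 'c': 0 ⇒ 0;  out={2}∪out(0)={2}
  fail(10) 'bab': from fail(9)=1 chase 'b': 1 ⇒ 2;  out=∅∪out(2)=∅
  fail(14) 'bbb': from fail(13)=6 chase 'b': 6 ⇒ 13;  out={6}∪out(13)={6}
  fail(4) 'abab': from fail(3)=9 chase 'b': 9 ⇒ 10;  out={0}∪out(10)={0}
  fail(11) 'babb': from fail(10)=2 chase 'b': 2→6 ⇒ 13;  out={4}∪out(13)={4}
  fail(12) 'babbb': from fail(11)=13 chase 'b': 13 ⇒ 14;  out={3}∪out(14)={3,6}

Text stream:
i=0 'c': node 0→0
i=1 'a': node 0→1  ** P5@[1:1]
i=2 'b': node 1→2
i=3 'b': node 2→13 ·f
i=4 'a': node 13→9 ·f  ** P5@[4:4]
i=5 'b': node 9→10
i=6 'b': node 10→11  ** P4@[3:6]
i=7 'c': node 11→7 ·f
i=8 'c': node 7→8  ** P2@[6:8]
i=9 'b': node 8→6 ·f
i=10 'b': node 6→13
i=11 'b': node 13→14  ** P6@[9:11]
i=12 'c': node 14→7 ·f
i=13 'a': node 7→1 ·f  ** P5@[13:13]
i=14 'a': node 1→1 ·f  ** P5@[14:14]
i=15 'c': node 1→5  ** P1@[14:15]
i=16 'b': node 5→6 ·f
i=17 'c': node 6→7
i=18 'c': node 7→8  ** P2@[16:18]
i=19 'a': node 8→1 ·f  ** P5@[19:19]
i=20 'a': node 1→1 ·f  ** P5@[20:20]
i=21 'c': node 1→5  ** P1@[20:21]
i=22 'a': node 5→1 ·f  ** P5@[22:22]
i=23 'b': node 1→2
i=24 'c': node 2→7 ·f
i=25 'c': node 7→8  ** P2@[23:25]
i=26 'b': node 8→6 ·f
i=27 'a': node 6→9  ** P5@[27:27]
i=28 'b': node 9→10
i=29 'b': node 10→11  ** P4@[26:29]
i=30 'b': node 11→12  ** P3@[26:30],P6@[28:30]
i=31 'b': node 12→14 ·f  ** P6@[29:31]
i=32 'c': node 14→7 ·f
i=33 'c': node 7→8  ** P2@[31:33]
i=34 'a': node 8→1 ·f  ** P5@[34:34]
i=35 'b': node 1→2
i=36 'a': node 2→3  ** P5@[36:36]
i=37 'a': node 3→1 ·f  ** P5@[37:37]
i=38 'b': node 1→2
i=39 'a': node 2→3  ** P5@[39:39]
i=40 'b': node 3→4  ** P0@[37:40]
i=41 'c': node 4→7 ·f
i=42 'b': node 7→6 ·f
i=43 'a': node 6→9  ** P5@[43:43]
i=44 'c': node 9→5 ·f  ** P1@[43:44]
i=45 'b': node 5→6 ·f
i=46 'a': node 6→9  ** P5@[46:46]
i=47 'b': node 9→10
i=48 'b': node 10→11  ** P4@[45:48]
i=49 'a': node 11→9 ·f  ** P5@[49:49]
i=50 'c': node 9→5 ·f  ** P1@[49:50]
i=51 'b': node 5→6 ·f
i=52 'b': node 6→13
i=53 'a': node 13→9 ·f  ** P5@[53:53]
i=54 'b': node 9→10
i=55 'a': node 10→3 ·f  ** P5@[55:55]
i=56 'b': node 3→4  ** P0@[53:56]

Matches: [[1,5],[4,5],[6,4],[8,2],[11,6],[13,5],[14,5],[15,1],[18,2],[19,5],[20,5],[21,1],[22,5],[25,2],[27,5],[29,4],[30,3],[30,6],[31,6],[33,2],[34,5],[36,5],[37,5],[39,5],[40,0],[43,5],[44,1],[46,5],[48,4],[49,5],[50,1],[53,5],[55,5],[56,0]]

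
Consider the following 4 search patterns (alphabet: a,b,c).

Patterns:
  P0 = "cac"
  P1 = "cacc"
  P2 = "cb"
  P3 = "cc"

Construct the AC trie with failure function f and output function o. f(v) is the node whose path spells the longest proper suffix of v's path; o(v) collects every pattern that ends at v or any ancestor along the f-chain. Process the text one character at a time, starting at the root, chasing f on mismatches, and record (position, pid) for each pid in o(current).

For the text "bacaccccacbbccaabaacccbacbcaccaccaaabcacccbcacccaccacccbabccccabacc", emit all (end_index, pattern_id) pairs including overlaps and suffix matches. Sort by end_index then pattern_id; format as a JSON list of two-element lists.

Build automaton:
Trie (insert patterns):
  0='ε' goto c→1
  1='c' goto a→2 b→5 c→6
  2='ca' goto c→3
  3='cac' goto c→4  ←P0
  4='cacc' goto ·  ←P1
  5='cb' goto ·  ←P2
  6='cc' goto ·  ←P3

BFS fail/out derivation:
  n1('c'): parent n0 fail=0; on 'c' 0 → fail=0;  out ∅∪∅=∅
  n2('ca'): parent n1 fail=0; on 'a' 0 → fail=0;  out ∅∪∅=∅
  n5('cb'): parent n1 fail=0; on 'b' 0 → fail=0;  out {2}∪∅={2}
  n6('cc'): parent n1 fail=0; on 'c' 0 → fail=1;  out {3}∪∅={3}
  n3('cac'): parent n2 fail=0; on 'c' 0 → fail=1;  out {0}∪∅={0}
  n4('cacc'): parent n3 fail=1; on 'c' 1 → fail=6;  out {1}∪{3}={1,3}

Run:
[0] read 'b'  n0⇒n0
[1] read 'a'  n0⇒n0
[2] read 'c'  n0⇒n1
[3] read 'a'  n1⇒n2
[4] read 'c'  n2⇒n3  emit P0@[2:4]
[5] read 'c'  n3⇒n4  emit P1@[2:5],P3@[4:5]
[6] read 'c'  n4⇒n6 (fail-walked)  emit P3@[5:6]
[7] read 'c'  n6⇒n6 (fail-walked)  emit P3@[6:7]
[8] read 'a'  n6⇒n2 (fail-walked)
[9] read 'c'  n2⇒n3  emit P0@[7:9]
[10] read 'b'  n3⇒n5 (fail-walked)  emit P2@[9:10]
[11] read 'b'  n5⇒n0 (fail-walked)
[12] read 'c'  n0⇒n1
[13] read 'c'  n1⇒n6  emit P3@[12:13]
[14] read 'a'  n6⇒n2 (fail-walked)
[15] read 'a'  n2⇒n0 (fail-walked)
[16] read 'b'  n0⇒n0
[17] read 'a'  n0⇒n0
[18] read 'a'  n0⇒n0
[19] read 'c'  n0⇒n1
[20] read 'c'  n1⇒n6  emit P3@[19:20]
[21] read 'c'  n6⇒n6 (fail-walked)  emit P3@[20:21]
[22] read 'b'  n6⇒n5 (fail-walked)  emit P2@[21:22]
[23] read 'a'  n5⇒n0 (fail-walked)
[24] read 'c'  n0⇒n1
[25] read 'b'  n1⇒n5  emit P2@[24:25]
[26] read 'c'  n5⇒n1 (fail-walked)
[27] read 'a'  n1⇒n2
[28] read 'c'  n2⇒n3  emit P0@[26:28]
[29] read 'c'  n3⇒n4  emit P1@[26:29],P3@[28:29]
[30] read 'a'  n4⇒n2 (fail-walked)
[31] read 'c'  n2⇒n3  emit P0@[29:31]
[32] read 'c'  n3⇒n4  emit P1@[29:32],P3@[31:32]
[33] read 'a'  n4⇒n2 (fail-walked)
[34] read 'a'  n2⇒n0 (fail-walked)
[35] read 'a'  n0⇒n0
[36] read 'b'  n0⇒n0
[37] read 'c'  n0⇒n1
[38] read 'a'  n1⇒n2
[39] read 'c'  n2⇒n3  emit P0@[37:39]
[40] read 'c'  n3⇒n4  emit P1@[37:40],P3@[39:40]
[41] read 'c'  n4⇒n6 (fail-walked)  emit P3@[40:41]
[42] read 'b'  n6⇒n5 (fail-walked)  emit P2@[41:42]
[43] read 'c'  n5⇒n1 (fail-walked)
[44] read 'a'  n1⇒n2
[45] read 'c'  n2⇒n3  emit P0@[43:45]
[46] read 'c'  n3⇒n4  emit P1@[43:46],P3@[45:46]
[47] read 'c'  n4⇒n6 (fail-walked)  emit P3@[46:47]
[48] read 'a'  n6⇒n2 (fail-walked)
[49] read 'c'  n2⇒n3  emit P0@[47:49]
[50] read 'c'  n3⇒n4  emit P1@[47:50],P3@[49:50]
[51] read 'a'  n4⇒n2 (fail-walked)
[52] read 'c'  n2⇒n3  emit P0@[50:52]
[53] read 'c'  n3⇒n4  emit P1@[50:53],P3@[52:53]
[54] read 'c'  n4⇒n6 (fail-walked)  emit P3@[53:54]
[55] read 'b'  n6⇒n5 (fail-walked)  emit P2@[54:55]
[56] read 'a'  n5⇒n0 (fail-walked)
[57] read 'b'  n0⇒n0
[58] read 'c'  n0⇒n1
[59] read 'c'  n1⇒n6  emit P3@[58:59]
[60] read 'c'  n6⇒n6 (fail-walked)  emit P3@[59:60]
[61] read 'c'  n6⇒n6 (fail-walked)  emit P3@[60:61]
[62] read 'a'  n6⇒n2 (fail-walked)
[63] read 'b'  n2⇒n0 (fail-walked)
[64] read 'a'  n0⇒n0
[65] read 'c'  n0⇒n1
[66] read 'c'  n1⇒n6  emit P3@[65:66]

Matches: [[4,0],[5,1],[5,3],[6,3],[7,3],[9,0],[10,2],[13,3],[20,3],[21,3],[22,2],[25,2],[28,0],[29,1],[29,3],[31,0],[32,1],[32,3],[39,0],[40,1],[40,3],[41,3],[42,2],[45,0],[46,1],[46,3],[47,3],[49,0],[50,1],[50,3],[52,0],[53,1],[53,3],[54,3],[55,2],[59,3],[60,3],[61,3],[66,3]]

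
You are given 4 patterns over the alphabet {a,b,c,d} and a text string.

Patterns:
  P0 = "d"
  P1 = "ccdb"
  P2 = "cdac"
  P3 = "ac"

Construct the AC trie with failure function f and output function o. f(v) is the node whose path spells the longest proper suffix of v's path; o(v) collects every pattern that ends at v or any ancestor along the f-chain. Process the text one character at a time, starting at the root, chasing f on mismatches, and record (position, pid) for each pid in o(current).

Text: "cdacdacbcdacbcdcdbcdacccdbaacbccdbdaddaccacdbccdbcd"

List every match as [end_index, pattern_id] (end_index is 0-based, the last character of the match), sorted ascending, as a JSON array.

Build automaton:
Trie (insert patterns):
  n0 'ε': a→9 c→2 d→1
  n1 'd': ·  ←P0
  n2 'c': c→3 d→6
  n3 'cc': d→4
  n4 'ccd': b→5
  n5 'ccdb': ·  ←P1
  n6 'cd': a→7
  n7 'cda': c→8
  n8 'cdac': ·  ←P2
  n9 'a': c→10
  n10 'ac': ·  ←P3

BFS fail/out derivation:
  n1('d'): parent n0 fail=0; on 'd' 0 → fail=0;  out {0}∪∅={0}
  n2('c'): parent n0 fail=0; on 'c' 0 → fail=0;  out ∅∪∅=∅
  n9('a'): parent n0 fail=0; on 'a' 0 → fail=0;  out ∅∪∅=∅
  n3('cc'): parent n2 fail=0; on 'c' 0 → fail=2;  out ∅∪∅=∅
  n6('cd'): parent n2 fail=0; on 'd' 0 → fail=1;  out ∅∪{0}={0}
  n10('ac'): parent n9 fail=0; on 'c' 0 → fail=2;  out {3}∪∅={3}
  n4('ccd'): parent n3 fail=2; on 'd' 2 → fail=6;  out ∅∪{0}={0}
  n7('cda'): parent n6 fail=1; on 'a' 1→0 → fail=9;  out ∅∪∅=∅
  n5('ccdb'): parent n4 fail=6; on 'b' 6→1→0 → fail=0;  out {1}∪∅={1}
  n8('cdac'): parent n7 fail=9; on 'c' 9 → fail=10;  out {2}∪{3}={2,3}

Scan:
i=0 'c': node 0→2
i=1 'd': node 2→6  emit P0@[1:1]
i=2 'a': node 6→7
i=3 'c': node 7→8  emit P2@[0:3],P3@[2:3]
i=4 'd': node 8→6 (fail-walked)  emit P0@[4:4]
i=5 'a': node 6→7
i=6 'c': node 7→8  emit P2@[3:6],P3@[5:6]
i=7 'b': node 8→0 (fail-walked)
i=8 'c': node 0→2
i=9 'd': node 2→6  emit P0@[9:9]
i=10 'a': node 6→7
i=11 'c': node 7→8  emit P2@[8:11],P3@[10:11]
i=12 'b': node 8→0 (fail-walked)
i=13 'c': node 0→2
i=14 'd': node 2→6  emit P0@[14:14]
i=15 'c': node 6→2 (fail-walked)
i=16 'd': node 2→6  emit P0@[16:16]
i=17 'b': node 6→0 (fail-walked)
i=18 'c': node 0→2
i=19 'd': node 2→6  emit P0@[19:19]
i=20 'a': node 6→7
i=21 'c': node 7→8  emit P2@[18:21],P3@[20:21]
i=22 'c': node 8→3 (fail-walked)
i=23 'c': node 3→3 (fail-walked)
i=24 'd': node 3→4  emit P0@[24:24]
i=25 'b': node 4→5  emit P1@[22:25]
i=26 'a': node 5→9 (fail-walked)
i=27 'a': node 9→9 (fail-walked)
i=28 'c': node 9→10  emit P3@[27:28]
i=29 'b': node 10→0 (fail-walked)
i=30 'c': node 0→2
i=31 'c': node 2→3
i=32 'd': node 3→4  emit P0@[32:32]
i=33 'b': node 4→5  emit P1@[30:33]
i=34 'd': node 5→1 (fail-walked)  emit P0@[34:34]
i=35 'a': node 1→9 (fail-walked)
i=36 'd': node 9→1 (fail-walked)  emit P0@[36:36]
i=37 'd': node 1→1 (fail-walked)  emit P0@[37:37]
i=38 'a': node 1→9 (fail-walked)
i=39 'c': node 9→10  emit P3@[38:39]
i=40 'c': node 10→3 (fail-walked)
i=41 'a': node 3→9 (fail-walked)
i=42 'c': node 9→10  emit P3@[41:42]
i=43 'd': node 10→6 (fail-walked)  emit P0@[43:43]
i=44 'b': node 6→0 (fail-walked)
i=45 'c': node 0→2
i=46 'c': node 2→3
i=47 'd': node 3→4  emit P0@[47:47]
i=48 'b': node 4→5  emit P1@[45:48]
i=49 'c': node 5→2 (fail-walked)
i=50 'd': node 2→6  emit P0@[50:50]

All matches (sorted): [[1,0],[3,2],[3,3],[4,0],[6,2],[6,3],[9,0],[11,2],[11,3],[14,0],[16,0],[19,0],[21,2],[21,3],[24,0],[25,1],[28,3],[32,0],[33,1],[34,0],[36,0],[37,0],[39,3],[42,3],[43,0],[47,0],[48,1],[50,0]]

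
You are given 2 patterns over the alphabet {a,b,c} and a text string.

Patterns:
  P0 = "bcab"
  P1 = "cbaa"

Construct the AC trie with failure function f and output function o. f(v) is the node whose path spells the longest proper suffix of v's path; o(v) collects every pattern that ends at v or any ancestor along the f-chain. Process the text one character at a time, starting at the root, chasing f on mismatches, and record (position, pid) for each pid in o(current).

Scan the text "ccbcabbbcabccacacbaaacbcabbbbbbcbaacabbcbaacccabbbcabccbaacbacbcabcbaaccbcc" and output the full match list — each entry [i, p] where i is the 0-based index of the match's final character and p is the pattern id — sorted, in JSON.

Build:
Trie (insert patterns):
  n0 'ε': b→1 c→5
  n1 'b': c→2
  n2 'bc': a→3
  n3 'bca': b→4
  n4 'bcab': ·  [P0 ends]
  n5 'c': b→6
  n6 'cb': a→7
  n7 'cba': a→8
  n8 'cbaa': ·  [P1 ends]

BFS fail/out derivation:
  fail(1) 'b': from fail(0)=0 chase 'b': 0 ⇒ 0;  out=∅∪out(0)=∅
  fail(5) 'c': from fail(0)=0 chase 'c': 0 ⇒ 0;  out=∅∪out(0)=∅
  fail(2) 'bc': from fail(1)=0 chase 'c': 0 ⇒ 5;  out=∅∪out(5)=∅
  fail(6) 'cb': from fail(5)=0 chase 'b': 0 ⇒ 1;  out=∅∪out(1)=∅
  fail(3) 'bca': from fail(2)=5 chase 'a': 5→0 ⇒ 0;  out=∅∪out(0)=∅
  fail(7) 'cba': from fail(6)=1 chase 'a': 1→0 ⇒ 0;  out=∅∪out(0)=∅
  fail(4) 'bcab': from fail(3)=0 chase 'b': 0 ⇒ 1;  out={0}∪out(1)={0}
  fail(8) 'cbaa': from fail(7)=0 chase 'a': 0 ⇒ 0;  out={1}∪out(0)={1}

Scan:
[0] read 'c'  n0⇒n5
[1] read 'c'  n5⇒n5 (fail-walked)
[2] read 'b'  n5⇒n6
[3] read 'c'  n6⇒n2 (fail-walked)
[4] read 'a'  n2⇒n3
[5] read 'b'  n3⇒n4  emit P0@[2:5]
[6] read 'b'  n4⇒n1 (fail-walked)
[7] read 'b'  n1⇒n1 (fail-walked)
[8] read 'c'  n1⇒n2
[9] read 'a'  n2⇒n3
[10] read 'b'  n3⇒n4  emit P0@[7:10]
[11] read 'c'  n4⇒n2 (fail-walked)
[12] read 'c'  n2⇒n5 (fail-walked)
[13] read 'a'  n5⇒n0 (fail-walked)
[14] read 'c'  n0⇒n5
[15] read 'a'  n5⇒n0 (fail-walked)
[16] read 'c'  n0⇒n5
[17] read 'b'  n5⇒n6
[18] read 'a'  n6⇒n7
[19] read 'a'  n7⇒n8  emit P1@[16:19]
[20] read 'a'  n8⇒n0 (fail-walked)
[21] read 'c'  n0⇒n5
[22] read 'b'  n5⇒n6
[23] read 'c'  n6⇒n2 (fail-walked)
[24] read 'a'  n2⇒n3
[25] read 'b'  n3⇒n4  emit P0@[22:25]
[26] read 'b'  n4⇒n1 (fail-walked)
[27] read 'b'  n1⇒n1 (fail-walked)
[28] read 'b'  n1⇒n1 (fail-walked)
[29] read 'b'  n1⇒n1 (fail-walked)
[30] read 'b'  n1⇒n1 (fail-walked)
[31] read 'c'  n1⇒n2
[32] read 'b'  n2⇒n6 (fail-walked)
[33] read 'a'  n6⇒n7
[34] read 'a'  n7⇒n8  emit P1@[31:34]
[35] read 'c'  n8⇒n5 (fail-walked)
[36] read 'a'  n5⇒n0 (fail-walked)
[37] read 'b'  n0⇒n1
[38] read 'b'  n1⇒n1 (fail-walked)
[39] read 'c'  n1⇒n2
[40] read 'b'  n2⇒n6 (fail-walked)
[41] read 'a'  n6⇒n7
[42] read 'a'  n7⇒n8  emit P1@[39:42]
[43] read 'c'  n8⇒n5 (fail-walked)
[44] read 'c'  n5⇒n5 (fail-walked)
[45] read 'c'  n5⇒n5 (fail-walked)
[46] read 'a'  n5⇒n0 (fail-walked)
[47] read 'b'  n0⇒n1
[48] read 'b'  n1⇒n1 (fail-walked)
[49] read 'b'  n1⇒n1 (fail-walked)
[50] read 'c'  n1⇒n2
[51] read 'a'  n2⇒n3
[52] read 'b'  n3⇒n4  emit P0@[49:52]
[53] read 'c'  n4⇒n2 (fail-walked)
[54] read 'c'  n2⇒n5 (fail-walked)
[55] read 'b'  n5⇒n6
[56] read 'a'  n6⇒n7
[57] read 'a'  n7⇒n8  emit P1@[54:57]
[58] read 'c'  n8⇒n5 (fail-walked)
[59] read 'b'  n5⇒n6
[60] read 'a'  n6⇒n7
[61] read 'c'  n7⇒n5 (fail-walked)
[62] read 'b'  n5⇒n6
[63] read 'c'  n6⇒n2 (fail-walked)
[64] read 'a'  n2⇒n3
[65] read 'b'  n3⇒n4  emit P0@[62:65]
[66] read 'c'  n4⇒n2 (fail-walked)
[67] read 'b'  n2⇒n6 (fail-walked)
[68] read 'a'  n6⇒n7
[69] read 'a'  n7⇒n8  emit P1@[66:69]
[70] read 'c'  n8⇒n5 (fail-walked)
[71] read 'c'  n5⇒n5 (fail-walked)
[72] read 'b'  n5⇒n6
[73] read 'c'  n6⇒n2 (fail-walked)
[74] read 'c'  n2⇒n5 (fail-walked)

Matches: [[5,0],[10,0],[19,1],[25,0],[34,1],[42,1],[52,0],[57,1],[65,0],[69,1]]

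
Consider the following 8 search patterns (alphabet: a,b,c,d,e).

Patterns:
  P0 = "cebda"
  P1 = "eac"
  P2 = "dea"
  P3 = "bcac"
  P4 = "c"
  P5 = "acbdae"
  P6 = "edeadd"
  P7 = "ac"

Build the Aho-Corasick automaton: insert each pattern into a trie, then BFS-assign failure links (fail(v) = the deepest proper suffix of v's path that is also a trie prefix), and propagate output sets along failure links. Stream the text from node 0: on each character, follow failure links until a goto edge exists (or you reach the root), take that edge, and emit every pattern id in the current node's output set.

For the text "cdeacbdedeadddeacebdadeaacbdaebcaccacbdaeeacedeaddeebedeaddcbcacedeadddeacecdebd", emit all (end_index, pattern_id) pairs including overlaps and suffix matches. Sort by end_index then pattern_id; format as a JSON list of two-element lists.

Build automaton:
Trie (insert patterns):
  n0 'ε': a→16 b→12 c→1 d→9 e→6
  n1 'c': e→2  ←P4
  n2 'ce': b→3
  n3 'ceb': d→4
  n4 'cebd': a→5
  n5 'cebda': ·  ←P0
  n6 'e': a→7 d→22
  n7 'ea': c→8
  n8 'eac': ·  ←P1
  n9 'd': e→10
  n10 'de': a→11
  n11 'dea': ·  ←P2
  n12 'b': c→13
  n13 'bc': a→14
  n14 'bca': c→15
  n15 'bcac': ·  ←P3
  n16 'a': c→17
  n17 'ac': b→18  ←P7
  n18 'acb': d→19
  n19 'acbd': a→20
  n20 'acbda': e→21
  n21 'acbdae': ·  ←P5
  n22 'ed': e→23
  n23 'ede': a→24
  n24 'edea': d→25
  n25 'edead': d→26
  n26 'edeadd': ·  ←P6

Failure links (BFS by depth):
  n1('c'): parent n0 fail=0; on 'c' 0 → fail=0;  out {4}∪∅={4}
  n6('e'): parent n0 fail=0; on 'e' 0 → fail=0;  out ∅∪∅=∅
  n9('d'): parent n0 fail=0; on 'd' 0 → fail=0;  out ∅∪∅=∅
  n12('b'): parent n0 fail=0; on 'b' 0 → fail=0;  out ∅∪∅=∅
  n16('a'): parent n0 fail=0; on 'a' 0 → fail=0;  out ∅∪∅=∅
  n2('ce'): parent n1 fail=0; on 'e' 0 → fail=6;  out ∅∪∅=∅
  n7('ea'): parent n6 fail=0; on 'a' 0 → fail=16;  out ∅∪∅=∅
  n10('de'): parent n9 fail=0; on 'e' 0 → fail=6;  out ∅∪∅=∅
  n13('bc'): parent n12 fail=0; on 'c' 0 → fail=1;  out ∅∪{4}={4}
  n17('ac'): parent n16 fail=0; on 'c' 0 → fail=1;  out {7}∪{4}={4,7}
  n22('ed'): parent n6 fail=0; on 'd' 0 → fail=9;  out ∅∪∅=∅
  n3('ceb'): parent n2 fail=6; on 'b' 6→0 → fail=12;  out ∅∪∅=∅
  n8('eac'): parent n7 fail=16; on 'c' 16 → fail=17;  out {1}∪{4,7}={1,4,7}
  n11('dea'): parent n10 fail=6; on 'a' 6 → fail=7;  out {2}∪∅={2}
  n14('bca'): parent n13 fail=1; on 'a' 1→0 → fail=16;  out ∅∪∅=∅
  n18('acb'): parent n17 fail=1; on 'b' 1→0 → fail=12;  out ∅∪∅=∅
  n23('ede'): parent n22 fail=9; on 'e' 9 → fail=10;  out ∅∪∅=∅
  n4('cebd'): parent n3 fail=12; on 'd' 12→0 → fail=9;  out ∅∪∅=∅
  n15('bcac'): parent n14 fail=16; on 'c' 16 → fail=17;  out {3}∪{4,7}={3,4,7}
  n19('acbd'): parent n18 fail=12; on 'd' 12→0 → fail=9;  out ∅∪∅=∅
  n24('edea'): parent n23 fail=10; on 'a' 10 → fail=11;  out ∅∪{2}={2}
  n5('cebda'): parent n4 fail=9; on 'a' 9→0 → fail=16;  out {0}∪∅={0}
  n20('acbda'): parent n19 fail=9; on 'a' 9→0 → fail=16;  out ∅∪∅=∅
  n25('edead'): parent n24 fail=11; on 'd' 11→7→16→0 → fail=9;  out ∅∪∅=∅
  n21('acbdae'): parent n20 fail=16; on 'e' 16→0 → fail=6;  out {5}∪∅={5}
  n26('edeadd'): parent n25 fail=9; on 'd' 9→0 → fail=9;  out {6}∪∅={6}

Text stream:
[0] read 'c'  n0⇒n1  ** P4@[0:0]
[1] read 'd'  n1⇒n9 (fail-walked)
[2] read 'e'  n9⇒n10
[3] read 'a'  n10⇒n11  ** P2@[1:3]
[4] read 'c'  n11⇒n8 (fail-walked)  ** P1@[2:4],P4@[4:4],P7@[3:4]
[5] read 'b'  n8⇒n18 (fail-walked)
[6] read 'd'  n18⇒n19
[7] read 'e'  n19⇒n10 (fail-walked)
[8] read 'd'  n10⇒n22 (fail-walked)
[9] read 'e'  n22⇒n23
[10] read 'a'  n23⇒n24  ** P2@[8:10]
[11] read 'd'  n24⇒n25
[12] read 'd'  n25⇒n26  ** P6@[7:12]
[13] read 'd'  n26⇒n9 (fail-walked)
[14] read 'e'  n9⇒n10
[15] read 'a'  n10⇒n11  ** P2@[13:15]
[16] read 'c'  n11⇒n8 (fail-walked)  ** P1@[14:16],P4@[16:16],P7@[15:16]
[17] read 'e'  n8⇒n2 (fail-walked)
[18] read 'b'  n2⇒n3
[19] read 'd'  n3⇒n4
[20] read 'a'  n4⇒n5  ** P0@[16:20]
[21] read 'd'  n5⇒n9 (fail-walked)
[22] read 'e'  n9⇒n10
[23] read 'a'  n10⇒n11  ** P2@[21:23]
[24] read 'a'  n11⇒n16 (fail-walked)
[25] read 'c'  n16⇒n17  ** P4@[25:25],P7@[24:25]
[26] read 'b'  n17⇒n18
[27] read 'd'  n18⇒n19
[28] read 'a'  n19⇒n20
[29] read 'e'  n20⇒n21  ** P5@[24:29]
[30] read 'b'  n21⇒n12 (fail-walked)
[31] read 'c'  n12⇒n13  ** P4@[31:31]
[32] read 'a'  n13⇒n14
[33] read 'c'  n14⇒n15  ** P3@[30:33],P4@[33:33],P7@[32:33]
[34] read 'c'  n15⇒n1 (fail-walked)  ** P4@[34:34]
[35] read 'a'  n1⇒n16 (fail-walked)
[36] read 'c'  n16⇒n17  ** P4@[36:36],P7@[35:36]
[37] read 'b'  n17⇒n18
[38] read 'd'  n18⇒n19
[39] read 'a'  n19⇒n20
[40] read 'e'  n20⇒n21  ** P5@[35:40]
[41] read 'e'  n21⇒n6 (fail-walked)
[42] read 'a'  n6⇒n7
[43] read 'c'  n7⇒n8  ** P1@[41:43],P4@[43:43],P7@[42:43]
[44] read 'e'  n8⇒n2 (fail-walked)
[45] read 'd'  n2⇒n22 (fail-walked)
[46] read 'e'  n22⇒n23
[47] read 'a'  n23⇒n24  ** P2@[45:47]
[48] read 'd'  n24⇒n25
[49] read 'd'  n25⇒n26  ** P6@[44:49]
[50] read 'e'  n26⇒n10 (fail-walked)
[51] read 'e'  n10⇒n6 (fail-walked)
[52] read 'b'  n6⇒n12 (fail-walked)
[53] read 'e'  n12⇒n6 (fail-walked)
[54] read 'd'  n6⇒n22
[55] read 'e'  n22⇒n23
[56] read 'a'  n23⇒n24  ** P2@[54:56]
[57] read 'd'  n24⇒n25
[58] read 'd'  n25⇒n26  ** P6@[53:58]
[59] read 'c'  n26⇒n1 (fail-walked)  ** P4@[59:59]
[60] read 'b'  n1⇒n12 (fail-walked)
[61] read 'c'  n12⇒n13  ** P4@[61:61]
[62] read 'a'  n13⇒n14
[63] read 'c'  n14⇒n15  ** P3@[60:63],P4@[63:63],P7@[62:63]
[64] read 'e'  n15⇒n2 (fail-walked)
[65] read 'd'  n2⇒n22 (fail-walked)
[66] read 'e'  n22⇒n23
[67] read 'a'  n23⇒n24  ** P2@[65:67]
[68] read 'd'  n24⇒n25
[69] read 'd'  n25⇒n26  ** P6@[64:69]
[70] read 'd'  n26⇒n9 (fail-walked)
[71] read 'e'  n9⇒n10
[72] read 'a'  n10⇒n11  ** P2@[70:72]
[73] read 'c'  n11⇒n8 (fail-walked)  ** P1@[71:73],P4@[73:73],P7@[72:73]
[74] read 'e'  n8⇒n2 (fail-walked)
[75] read 'c'  n2⇒n1 (fail-walked)  ** P4@[75:75]
[76] read 'd'  n1⇒n9 (fail-walked)
[77] read 'e'  n9⇒n10
[78] read 'b'  n10⇒n12 (fail-walked)
[79] read 'd'  n12⇒n9 (fail-walked)

Matches: [[0,4],[3,2],[4,1],[4,4],[4,7],[10,2],[12,6],[15,2],[16,1],[16,4],[16,7],[20,0],[23,2],[25,4],[25,7],[29,5],[31,4],[33,3],[33,4],[33,7],[34,4],[36,4],[36,7],[40,5],[43,1],[43,4],[43,7],[47,2],[49,6],[56,2],[58,6],[59,4],[61,4],[63,3],[63,4],[63,7],[67,2],[69,6],[72,2],[73,1],[73,4],[73,7],[75,4]]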